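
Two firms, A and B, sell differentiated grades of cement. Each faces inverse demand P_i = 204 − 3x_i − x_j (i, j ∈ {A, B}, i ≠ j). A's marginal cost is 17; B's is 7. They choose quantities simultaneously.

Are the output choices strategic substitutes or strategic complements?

Firm A's profit: π = x_A(204 − 3x_A − x_B) − 17x_A.
∂π/∂x_A = 187 − 6x_A − x_B = 0 ⇒ x_A = 187/6 − (1/6)x_B.
The best-response slope dx_A/dx_B = −1/6 < 0: the reaction function is downward-sloping, so the choices are strategic substitutes.

strategic substitutes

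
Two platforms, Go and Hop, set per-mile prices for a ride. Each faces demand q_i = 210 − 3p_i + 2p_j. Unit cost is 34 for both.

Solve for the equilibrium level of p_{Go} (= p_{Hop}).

78

Go's profit: π = (p_{Go} − 34)(210 − 3p_{Go} + 2p_{Hop}).
∂π/∂p_{Go} = 312 − 6p_{Go} + 2p_{Hop} = 0 ⇒ p_{Go} = 52 + (1/3)p_{Hop}.
Setting p_{Go} = p_{Hop} in the reaction function: p_{Go} = 52 + (1/3)p_{Go}, so p_{Go} = 52 / (2/3) = 78.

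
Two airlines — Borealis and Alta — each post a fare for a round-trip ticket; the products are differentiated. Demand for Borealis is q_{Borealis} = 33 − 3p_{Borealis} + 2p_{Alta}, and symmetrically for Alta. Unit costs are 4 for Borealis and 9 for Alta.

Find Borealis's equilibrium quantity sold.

24.5625

Borealis's profit: π = (p_{Borealis} − 4)(33 − 3p_{Borealis} + 2p_{Alta}).
∂π/∂p_{Borealis} = 45 − 6p_{Borealis} + 2p_{Alta} = 0 ⇒ p_{Borealis} = 7.5 + (1/3)p_{Alta}.
Similarly p_{Alta} = 10 + (1/3)p_{Borealis}.
Substituting the second reaction function into the first: p_{Borealis} = 7.5 + (1/3)(10 + (1/3)p_{Borealis}), which gives (8/9)p_{Borealis} = 65/6 ⇒ p_{Borealis} = 12.1875.
Then p_{Alta} = 10 + (1/3)·12.1875 = 14.0625.
q_{Borealis} = 33 − 3·12.1875 + 2·14.0625 = 24.5625.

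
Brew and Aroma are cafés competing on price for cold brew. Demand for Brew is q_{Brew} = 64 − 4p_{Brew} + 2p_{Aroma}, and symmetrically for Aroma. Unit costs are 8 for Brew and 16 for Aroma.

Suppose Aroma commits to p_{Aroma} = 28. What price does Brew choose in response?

19

Brew's profit: π = (p_{Brew} − 8)(64 − 4p_{Brew} + 2p_{Aroma}).
∂π/∂p_{Brew} = 96 − 8p_{Brew} + 2p_{Aroma} = 0 ⇒ p_{Brew} = 12 + 0.25p_{Aroma}.
At p_{Aroma} = 28: p_{Brew} = 12 + 0.25·28 = 19.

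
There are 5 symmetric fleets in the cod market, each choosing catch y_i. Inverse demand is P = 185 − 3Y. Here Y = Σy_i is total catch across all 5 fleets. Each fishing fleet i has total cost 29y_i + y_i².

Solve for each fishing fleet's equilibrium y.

7.8

A representative fishing fleet's profit is π_i = y_i(185 − 3Y) − 29y_i − y_i², with Y = y_i + Σ_{j≠i} y_j.
First-order condition: 156 − 8y_i − 3Σ_{j≠i} y_j = 0.
With identical fishing fleets, set every y_j = y: then 156 − 8y − 12y = 0, i.e. y = 156/20 = 7.8.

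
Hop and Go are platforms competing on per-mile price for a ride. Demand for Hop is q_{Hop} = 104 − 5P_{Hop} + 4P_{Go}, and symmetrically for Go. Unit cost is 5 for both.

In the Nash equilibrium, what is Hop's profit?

1361.25

Hop's profit: π = (P_{Hop} − 5)(104 − 5P_{Hop} + 4P_{Go}).
∂π/∂P_{Hop} = 129 − 10P_{Hop} + 4P_{Go} = 0 ⇒ P_{Hop} = 12.9 + 0.4P_{Go}.
By symmetry P_{Go} = P_{Hop}; substituting into the reaction function, 0.6P_{Hop} = 12.9 and P_{Hop} = 21.5.
q_{Hop} = 104 − 5·21.5 + 4·21.5 = 82.5.
Profit = (21.5 − 5)·82.5 = 1361.25.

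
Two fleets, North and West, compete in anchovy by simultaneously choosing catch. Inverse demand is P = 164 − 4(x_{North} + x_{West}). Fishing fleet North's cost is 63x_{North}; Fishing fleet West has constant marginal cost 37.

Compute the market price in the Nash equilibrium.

Fishing fleet North's profit: π = x_{North}(164 − 4(x_{North} + x_{West})) − 63x_{North}.
∂π/∂x_{North} = 101 − 8x_{North} − 4x_{West} = 0, so x_{North} = 12.625 − 0.5x_{West}.
By the same steps for West: x_{West} = 15.875 − 0.5x_{North}.
Solving the two reaction functions simultaneously: (1 − (−0.5)(−0.5))x_{North} = 12.625 − 0.5·15.875, so 0.75x_{North} = 4.6875 and x_{North} = 6.25.
Then x_{West} = 15.875 − 0.5·6.25 = 12.75.
Equilibrium price: P = 164 − 4·19 = 88.

88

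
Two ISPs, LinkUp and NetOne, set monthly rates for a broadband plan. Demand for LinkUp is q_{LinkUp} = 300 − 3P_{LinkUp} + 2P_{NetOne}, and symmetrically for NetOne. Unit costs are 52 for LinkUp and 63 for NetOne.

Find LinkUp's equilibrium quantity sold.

192.1875

LinkUp's profit: π = (P_{LinkUp} − 52)(300 − 3P_{LinkUp} + 2P_{NetOne}).
∂π/∂P_{LinkUp} = 456 − 6P_{LinkUp} + 2P_{NetOne} = 0 ⇒ P_{LinkUp} = 76 + (1/3)P_{NetOne}.
Similarly P_{NetOne} = 81.5 + (1/3)P_{LinkUp}.
Substituting the second reaction function into the first: P_{LinkUp} = 76 + (1/3)(81.5 + (1/3)P_{LinkUp}), which gives (8/9)P_{LinkUp} = 619/6 ⇒ P_{LinkUp} = 116.0625.
Then P_{NetOne} = 81.5 + (1/3)·116.0625 = 120.1875.
q_{LinkUp} = 300 − 3·116.0625 + 2·120.1875 = 192.1875.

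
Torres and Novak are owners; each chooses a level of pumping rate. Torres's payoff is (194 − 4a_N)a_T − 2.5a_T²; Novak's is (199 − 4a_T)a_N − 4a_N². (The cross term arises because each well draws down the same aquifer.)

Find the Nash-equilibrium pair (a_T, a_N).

Expanding Torres's payoff: 194a_T − 4a_Na_T − 2.5a_T².
∂π/∂a_T = 194 − 4a_N − 5a_T = 0, so a_T = 38.8 − 0.8a_N.
Likewise for Novak: a_N = 24.875 − 0.5a_T.
Plugging a_N into Torres's best response: a_T = 38.8 − 0.8(24.875 − 0.5a_T) ⇒ 0.6a_T = 18.9, so a_T = 31.5.
Then a_N = 24.875 − 0.5·31.5 = 9.125.

31.5, 9.125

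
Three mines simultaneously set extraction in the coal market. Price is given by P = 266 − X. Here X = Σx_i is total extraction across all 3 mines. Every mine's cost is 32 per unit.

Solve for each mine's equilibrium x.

58.5

A representative mine's profit is π_i = x_i(266 − X) − 32x_i, with X = x_i + Σ_{j≠i} x_j.
First-order condition: 234 − 2x_i − Σ_{j≠i} x_j = 0.
Imposing symmetry (x_j = x for all j) turns Σ_{j≠i} x_j into 2x, so 234 = 4x and x = 58.5.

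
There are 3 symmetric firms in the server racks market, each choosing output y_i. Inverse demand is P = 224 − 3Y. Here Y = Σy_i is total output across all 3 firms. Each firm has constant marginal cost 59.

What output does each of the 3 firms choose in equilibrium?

13.75

A representative firm's profit is π_i = y_i(224 − 3Y) − 59y_i, with Y = y_i + Σ_{j≠i} y_j.
First-order condition: 165 − 6y_i − 3Σ_{j≠i} y_j = 0.
In a symmetric equilibrium every firm chooses the same y, so Σ_{j≠i} y_j = 2y. The condition becomes 165 − 12y = 0, giving y = 165/12 = 13.75.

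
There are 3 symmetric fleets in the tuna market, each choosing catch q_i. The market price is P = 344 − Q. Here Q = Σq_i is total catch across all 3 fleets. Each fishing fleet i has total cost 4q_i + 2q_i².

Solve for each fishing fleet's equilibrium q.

42.5

A representative fishing fleet's profit is π_i = q_i(344 − Q) − 4q_i − 2q_i², with Q = q_i + Σ_{j≠i} q_j.
First-order condition: 340 − 6q_i − Σ_{j≠i} q_j = 0.
With identical fishing fleets, set every q_j = q: then 340 − 6q − 2q = 0, i.e. q = 340/8 = 42.5.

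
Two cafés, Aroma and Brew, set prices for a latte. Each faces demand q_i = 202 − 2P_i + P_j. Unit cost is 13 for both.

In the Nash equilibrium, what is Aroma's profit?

7938

Aroma's profit: π = (P_{Aroma} − 13)(202 − 2P_{Aroma} + P_{Brew}).
∂π/∂P_{Aroma} = 228 − 4P_{Aroma} + P_{Brew} = 0 ⇒ P_{Aroma} = 57 + 0.25P_{Brew}.
The game is symmetric, so in equilibrium P_{Brew} = P_{Aroma}: the reaction function gives 0.75P_{Aroma} = 57, hence P_{Aroma} = 76.
q_{Aroma} = 202 − 2·76 + 76 = 126.
Profit = (76 − 13)·126 = 7938.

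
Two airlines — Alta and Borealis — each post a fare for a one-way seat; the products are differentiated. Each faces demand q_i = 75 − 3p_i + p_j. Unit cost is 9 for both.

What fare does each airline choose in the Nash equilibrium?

Alta's profit: π = (p_{Alta} − 9)(75 − 3p_{Alta} + p_{Borealis}).
∂π/∂p_{Alta} = 102 − 6p_{Alta} + p_{Borealis} = 0 ⇒ p_{Alta} = 17 + (1/6)p_{Borealis}.
The game is symmetric, so in equilibrium p_{Borealis} = p_{Alta}: the reaction function gives (5/6)p_{Alta} = 17, hence p_{Alta} = 20.4.

20.4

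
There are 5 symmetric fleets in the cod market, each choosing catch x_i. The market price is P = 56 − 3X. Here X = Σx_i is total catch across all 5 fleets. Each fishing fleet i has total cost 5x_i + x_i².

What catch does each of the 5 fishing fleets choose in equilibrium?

2.55

A representative fishing fleet's profit is π_i = x_i(56 − 3X) − 5x_i − x_i², with X = x_i + Σ_{j≠i} x_j.
First-order condition: 51 − 8x_i − 3Σ_{j≠i} x_j = 0.
In a symmetric equilibrium every fishing fleet chooses the same x, so Σ_{j≠i} x_j = 4x. The condition becomes 51 − 20x = 0, giving x = 51/20 = 2.55.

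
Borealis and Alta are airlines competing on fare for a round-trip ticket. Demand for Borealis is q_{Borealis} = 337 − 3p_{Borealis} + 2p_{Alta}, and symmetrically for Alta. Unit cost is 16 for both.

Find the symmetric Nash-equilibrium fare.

Borealis's profit: π = (p_{Borealis} − 16)(337 − 3p_{Borealis} + 2p_{Alta}).
∂π/∂p_{Borealis} = 385 − 6p_{Borealis} + 2p_{Alta} = 0 ⇒ p_{Borealis} = 385/6 + (1/3)p_{Alta}.
By symmetry p_{Alta} = p_{Borealis}; substituting into the reaction function, (2/3)p_{Borealis} = 385/6 and p_{Borealis} = 96.25.

96.25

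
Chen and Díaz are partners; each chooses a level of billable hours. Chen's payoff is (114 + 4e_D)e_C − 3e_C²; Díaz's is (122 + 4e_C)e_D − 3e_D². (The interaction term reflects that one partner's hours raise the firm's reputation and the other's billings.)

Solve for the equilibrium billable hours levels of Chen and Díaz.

58.6, 59.4

Expanding Chen's payoff: 114e_C + 4e_De_C − 3e_C².
∂π/∂e_C = 114 + 4e_D − 6e_C = 0, so e_C = 19 + (2/3)e_D.
Likewise for Díaz: e_D = 61/3 + (2/3)e_C.
Plugging e_D into Chen's best response: e_C = 19 + (2/3)(61/3 + (2/3)e_C) ⇒ (5/9)e_C = 293/9, so e_C = 58.6.
Then e_D = 61/3 + (2/3)·58.6 = 59.4.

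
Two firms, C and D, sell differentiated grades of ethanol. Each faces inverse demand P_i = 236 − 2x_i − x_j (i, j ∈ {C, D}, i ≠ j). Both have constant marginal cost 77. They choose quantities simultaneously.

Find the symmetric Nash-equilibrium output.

Firm C's profit: π = x_C(236 − 2x_C − x_D) − 77x_C.
∂π/∂x_C = 159 − 4x_C − x_D = 0 ⇒ x_C = 39.75 − 0.25x_D.
By symmetry x_D = x_C; substituting into the reaction function, 1.25x_C = 39.75 and x_C = 31.8.

31.8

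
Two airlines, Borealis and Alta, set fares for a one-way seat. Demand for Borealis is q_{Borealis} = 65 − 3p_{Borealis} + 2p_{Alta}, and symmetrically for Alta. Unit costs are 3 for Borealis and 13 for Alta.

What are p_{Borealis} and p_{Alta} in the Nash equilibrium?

Borealis's profit: π = (p_{Borealis} − 3)(65 − 3p_{Borealis} + 2p_{Alta}).
∂π/∂p_{Borealis} = 74 − 6p_{Borealis} + 2p_{Alta} = 0 ⇒ p_{Borealis} = 37/3 + (1/3)p_{Alta}.
Similarly p_{Alta} = 52/3 + (1/3)p_{Borealis}.
Plugging p_{Alta} into Borealis's best response: p_{Borealis} = 37/3 + (1/3)(52/3 + (1/3)p_{Borealis}) ⇒ (8/9)p_{Borealis} = 163/9, so p_{Borealis} = 20.375.
Then p_{Alta} = 52/3 + (1/3)·20.375 = 24.125.

20.375, 24.125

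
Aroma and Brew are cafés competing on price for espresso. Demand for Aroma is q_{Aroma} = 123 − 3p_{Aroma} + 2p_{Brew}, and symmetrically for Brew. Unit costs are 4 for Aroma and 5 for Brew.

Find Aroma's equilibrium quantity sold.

89.8125

Aroma's profit: π = (p_{Aroma} − 4)(123 − 3p_{Aroma} + 2p_{Brew}).
∂π/∂p_{Aroma} = 135 − 6p_{Aroma} + 2p_{Brew} = 0 ⇒ p_{Aroma} = 22.5 + (1/3)p_{Brew}.
Similarly p_{Brew} = 23 + (1/3)p_{Aroma}.
Solving the two reaction functions simultaneously: (1 − (1/3)(1/3))p_{Aroma} = 22.5 + (1/3)·23, so (8/9)p_{Aroma} = 181/6 and p_{Aroma} = 33.9375.
Then p_{Brew} = 23 + (1/3)·33.9375 = 34.3125.
q_{Aroma} = 123 − 3·33.9375 + 2·34.3125 = 89.8125.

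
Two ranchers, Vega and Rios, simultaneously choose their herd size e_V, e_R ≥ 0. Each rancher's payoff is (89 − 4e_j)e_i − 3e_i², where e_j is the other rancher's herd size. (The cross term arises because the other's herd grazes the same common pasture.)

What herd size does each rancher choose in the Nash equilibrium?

Vega's payoff is (89 − 4e_R)e_V − 3e_V².
∂π/∂e_V = 89 − 4e_R − 6e_V = 0, so e_V = 89/6 − (2/3)e_R.
Setting e_V = e_R in the reaction function: e_V = 89/6 − (2/3)e_V, so e_V = (89/6) / (5/3) = 8.9.

8.9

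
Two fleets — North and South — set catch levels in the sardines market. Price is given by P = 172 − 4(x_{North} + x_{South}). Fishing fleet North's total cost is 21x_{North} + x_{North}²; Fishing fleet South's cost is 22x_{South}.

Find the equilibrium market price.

Fishing fleet North's profit: π = x_{North}(172 − 4(x_{North} + x_{South})) − 21x_{North} − x_{North}².
∂π/∂x_{North} = 151 − 10x_{North} − 4x_{South} = 0, so x_{North} = 15.1 − 0.4x_{South}.
For South: ∂π/∂x_{South} = 150 − 8x_{South} − 4x_{North} = 0 ⇒ x_{South} = 18.75 − 0.5x_{North}.
Plugging x_{South} into North's best response: x_{North} = 15.1 − 0.4(18.75 − 0.5x_{North}) ⇒ 0.8x_{North} = 7.6, so x_{North} = 9.5.
Then x_{South} = 18.75 − 0.5·9.5 = 14.
Equilibrium price: P = 172 − 4·23.5 = 78.

78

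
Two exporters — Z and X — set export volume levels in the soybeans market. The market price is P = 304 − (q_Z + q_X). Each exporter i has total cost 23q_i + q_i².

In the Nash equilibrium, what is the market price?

191.6

Exporter Z's profit: π = q_Z(304 − (q_Z + q_X)) − 23q_Z − q_Z².
∂π/∂q_Z = 281 − 4q_Z − q_X = 0, so q_Z = 70.25 − 0.25q_X.
Setting q_Z = q_X in the reaction function: q_Z = 70.25 − 0.25q_Z, so q_Z = 70.25 / 1.25 = 56.2.
Equilibrium price: P = 304 − 112.4 = 191.6.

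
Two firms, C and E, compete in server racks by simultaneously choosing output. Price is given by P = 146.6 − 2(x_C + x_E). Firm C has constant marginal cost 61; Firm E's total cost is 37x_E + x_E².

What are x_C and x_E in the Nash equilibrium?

Firm C's profit: π = x_C(146.6 − 2(x_C + x_E)) − 61x_C.
∂π/∂x_C = 85.6 − 4x_C − 2x_E = 0, so x_C = 21.4 − 0.5x_E.
For E: ∂π/∂x_E = 109.6 − 6x_E − 2x_C = 0 ⇒ x_E = 274/15 − (1/3)x_C.
Substituting the second reaction function into the first: x_C = 21.4 − 0.5(274/15 − (1/3)x_C), which gives (5/6)x_C = 184/15 ⇒ x_C = 14.72.
Then x_E = 274/15 − (1/3)·14.72 = 13.36.

14.72, 13.36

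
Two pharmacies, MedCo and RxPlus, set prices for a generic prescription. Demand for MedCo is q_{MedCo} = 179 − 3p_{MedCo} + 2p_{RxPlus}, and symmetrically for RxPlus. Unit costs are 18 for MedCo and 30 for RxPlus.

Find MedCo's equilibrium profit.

5418.75

MedCo's profit: π = (p_{MedCo} − 18)(179 − 3p_{MedCo} + 2p_{RxPlus}).
∂π/∂p_{MedCo} = 233 − 6p_{MedCo} + 2p_{RxPlus} = 0 ⇒ p_{MedCo} = 233/6 + (1/3)p_{RxPlus}.
Similarly p_{RxPlus} = 269/6 + (1/3)p_{MedCo}.
Solving the two reaction functions simultaneously: (1 − (1/3)(1/3))p_{MedCo} = 233/6 + (1/3)·(269/6), so (8/9)p_{MedCo} = 484/9 and p_{MedCo} = 60.5.
Then p_{RxPlus} = 269/6 + (1/3)·60.5 = 65.
q_{MedCo} = 179 − 3·60.5 + 2·65 = 127.5.
Profit = (60.5 − 18)·127.5 = 5418.75.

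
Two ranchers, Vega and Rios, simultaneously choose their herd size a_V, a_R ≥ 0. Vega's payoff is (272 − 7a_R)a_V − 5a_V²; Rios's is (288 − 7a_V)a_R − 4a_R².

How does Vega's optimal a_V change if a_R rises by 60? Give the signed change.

-42

Expanding Vega's payoff: 272a_V − 7a_Ra_V − 5a_V².
∂π/∂a_V = 272 − 7a_R − 10a_V = 0, so a_V = 27.2 − 0.7a_R.
The reaction-function slope is −0.7, so a 60-unit rise in a_R moves a_V by −0.7 × 60 = −42. Vega's best response falls — the actions are strategic substitutes.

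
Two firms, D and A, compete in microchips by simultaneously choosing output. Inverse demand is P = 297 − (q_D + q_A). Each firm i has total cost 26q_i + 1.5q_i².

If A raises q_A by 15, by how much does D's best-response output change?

Firm D's profit: π = q_D(297 − (q_D + q_A)) − 26q_D − 1.5q_D².
∂π/∂q_D = 271 − 5q_D − q_A = 0, so q_D = 54.2 − 0.2q_A.
The reaction-function slope is −0.2, so a 15-unit rise in q_A moves q_D by −0.2 × 15 = −3. D's best response falls — the actions are strategic substitutes.

-3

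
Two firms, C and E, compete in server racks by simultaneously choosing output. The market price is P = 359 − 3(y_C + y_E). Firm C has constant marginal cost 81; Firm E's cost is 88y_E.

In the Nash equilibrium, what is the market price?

Firm C's profit: π = y_C(359 − 3(y_C + y_E)) − 81y_C.
∂π/∂y_C = 278 − 6y_C − 3y_E = 0, so y_C = 139/3 − 0.5y_E.
By the same steps for E: y_E = 271/6 − 0.5y_C.
Plugging y_E into C's best response: y_C = 139/3 − 0.5(271/6 − 0.5y_C) ⇒ 0.75y_C = 23.75, so y_C = 95/3.
Then y_E = 271/6 − 0.5·(95/3) = 88/3.
Equilibrium price: P = 359 − 3·61 = 176.

176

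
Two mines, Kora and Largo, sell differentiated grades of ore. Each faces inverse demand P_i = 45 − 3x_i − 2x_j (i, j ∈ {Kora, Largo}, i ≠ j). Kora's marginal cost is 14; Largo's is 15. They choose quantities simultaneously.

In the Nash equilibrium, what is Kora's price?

Mine Kora's profit: π = x_{Kora}(45 − 3x_{Kora} − 2x_{Largo}) − 14x_{Kora}.
∂π/∂x_{Kora} = 31 − 6x_{Kora} − 2x_{Largo} = 0 ⇒ x_{Kora} = 31/6 − (1/3)x_{Largo}.
Similarly x_{Largo} = 5 − (1/3)x_{Kora}.
Plugging x_{Largo} into Kora's best response: x_{Kora} = 31/6 − (1/3)(5 − (1/3)x_{Kora}) ⇒ (8/9)x_{Kora} = 3.5, so x_{Kora} = 3.9375.
Then x_{Largo} = 5 − (1/3)·3.9375 = 3.6875.
P_{Kora} = 45 − 3·3.9375 − 2·3.6875 = 25.8125.

25.8125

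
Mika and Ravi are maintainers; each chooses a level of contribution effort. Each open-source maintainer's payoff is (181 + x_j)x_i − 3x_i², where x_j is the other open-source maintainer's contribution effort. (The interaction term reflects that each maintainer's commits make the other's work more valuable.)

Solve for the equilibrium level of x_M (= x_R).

Mika's payoff is (181 + x_R)x_M − 3x_M².
∂π/∂x_M = 181 + x_R − 6x_M = 0, so x_M = 181/6 + (1/6)x_R.
Setting x_M = x_R in the reaction function: x_M = 181/6 + (1/6)x_M, so x_M = (181/6) / (5/6) = 36.2.

36.2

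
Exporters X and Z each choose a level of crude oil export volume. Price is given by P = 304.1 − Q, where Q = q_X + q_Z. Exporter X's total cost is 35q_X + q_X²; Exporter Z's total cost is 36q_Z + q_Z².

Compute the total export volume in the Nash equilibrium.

Exporter X's profit: π = q_X(304.1 − (q_X + q_Z)) − 35q_X − q_X².
∂π/∂q_X = 269.1 − 4q_X − q_Z = 0, so q_X = 67.275 − 0.25q_Z.
By the same steps for Z: q_Z = 67.025 − 0.25q_X.
Solving the two reaction functions simultaneously: (1 − (−0.25)(−0.25))q_X = 67.275 − 0.25·67.025, so 0.9375q_X = 8083/160 and q_X = 8083/150.
Then q_Z = 67.025 − 0.25·(8083/150) = 8033/150.
Total export volume: 8083/150 + 8033/150 = 107.44.

107.44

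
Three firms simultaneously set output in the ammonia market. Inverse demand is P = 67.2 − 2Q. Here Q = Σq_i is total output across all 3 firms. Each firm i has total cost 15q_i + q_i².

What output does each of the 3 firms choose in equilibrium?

5.22

A representative firm's profit is π_i = q_i(67.2 − 2Q) − 15q_i − q_i², with Q = q_i + Σ_{j≠i} q_j.
First-order condition: 52.2 − 6q_i − 2Σ_{j≠i} q_j = 0.
In a symmetric equilibrium every firm chooses the same q, so Σ_{j≠i} q_j = 2q. The condition becomes 52.2 − 10q = 0, giving q = 52.2/10 = 5.22.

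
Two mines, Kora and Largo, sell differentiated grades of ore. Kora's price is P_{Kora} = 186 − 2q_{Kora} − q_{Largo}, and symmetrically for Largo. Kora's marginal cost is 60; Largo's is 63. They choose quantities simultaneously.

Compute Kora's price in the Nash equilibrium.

110.8

Mine Kora's profit: π = q_{Kora}(186 − 2q_{Kora} − q_{Largo}) − 60q_{Kora}.
∂π/∂q_{Kora} = 126 − 4q_{Kora} − q_{Largo} = 0 ⇒ q_{Kora} = 31.5 − 0.25q_{Largo}.
Similarly q_{Largo} = 30.75 − 0.25q_{Kora}.
Substituting the second reaction function into the first: q_{Kora} = 31.5 − 0.25(30.75 − 0.25q_{Kora}), which gives 0.9375q_{Kora} = 23.8125 ⇒ q_{Kora} = 25.4.
Then q_{Largo} = 30.75 − 0.25·25.4 = 24.4.
P_{Kora} = 186 − 2·25.4 − 24.4 = 110.8.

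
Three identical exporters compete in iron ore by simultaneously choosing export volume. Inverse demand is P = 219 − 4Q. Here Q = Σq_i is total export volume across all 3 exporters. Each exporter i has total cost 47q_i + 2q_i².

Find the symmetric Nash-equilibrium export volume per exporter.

8.6

A representative exporter's profit is π_i = q_i(219 − 4Q) − 47q_i − 2q_i², with Q = q_i + Σ_{j≠i} q_j.
First-order condition: 172 − 12q_i − 4Σ_{j≠i} q_j = 0.
Imposing symmetry (q_j = q for all j) turns Σ_{j≠i} q_j into 2q, so 172 = 20q and q = 8.6.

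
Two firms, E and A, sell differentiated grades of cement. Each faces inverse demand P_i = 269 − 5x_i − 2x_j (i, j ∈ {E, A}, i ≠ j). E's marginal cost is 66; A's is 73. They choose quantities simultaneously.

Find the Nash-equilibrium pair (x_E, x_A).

17.0625, 16.1875

Firm E's profit: π = x_E(269 − 5x_E − 2x_A) − 66x_E.
∂π/∂x_E = 203 − 10x_E − 2x_A = 0 ⇒ x_E = 20.3 − 0.2x_A.
Similarly x_A = 19.6 − 0.2x_E.
Plugging x_A into E's best response: x_E = 20.3 − 0.2(19.6 − 0.2x_E) ⇒ 0.96x_E = 16.38, so x_E = 17.0625.
Then x_A = 19.6 − 0.2·17.0625 = 16.1875.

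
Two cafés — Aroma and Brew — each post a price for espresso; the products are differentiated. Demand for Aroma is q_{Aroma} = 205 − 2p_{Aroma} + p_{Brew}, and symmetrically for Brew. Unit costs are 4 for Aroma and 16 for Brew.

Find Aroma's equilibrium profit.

9411.92

Aroma's profit: π = (p_{Aroma} − 4)(205 − 2p_{Aroma} + p_{Brew}).
∂π/∂p_{Aroma} = 213 − 4p_{Aroma} + p_{Brew} = 0 ⇒ p_{Aroma} = 53.25 + 0.25p_{Brew}.
Similarly p_{Brew} = 59.25 + 0.25p_{Aroma}.
Plugging p_{Brew} into Aroma's best response: p_{Aroma} = 53.25 + 0.25(59.25 + 0.25p_{Aroma}) ⇒ 0.9375p_{Aroma} = 68.0625, so p_{Aroma} = 72.6.
Then p_{Brew} = 59.25 + 0.25·72.6 = 77.4.
q_{Aroma} = 205 − 2·72.6 + 77.4 = 137.2.
Profit = (72.6 − 4)·137.2 = 9411.92.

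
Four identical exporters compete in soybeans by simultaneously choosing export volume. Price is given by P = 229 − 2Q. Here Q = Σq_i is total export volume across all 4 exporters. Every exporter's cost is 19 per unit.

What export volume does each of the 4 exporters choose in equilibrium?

A representative exporter's profit is π_i = q_i(229 − 2Q) − 19q_i, with Q = q_i + Σ_{j≠i} q_j.
First-order condition: 210 − 4q_i − 2Σ_{j≠i} q_j = 0.
Imposing symmetry (q_j = q for all j) turns Σ_{j≠i} q_j into 3q, so 210 = 10q and q = 21.

21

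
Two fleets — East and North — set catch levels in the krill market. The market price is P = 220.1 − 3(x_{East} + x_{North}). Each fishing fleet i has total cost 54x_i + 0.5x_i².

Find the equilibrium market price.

Fishing fleet East's profit: π = x_{East}(220.1 − 3(x_{East} + x_{North})) − 54x_{East} − 0.5x_{East}².
∂π/∂x_{East} = 166.1 − 7x_{East} − 3x_{North} = 0, so x_{East} = 1661/70 − (3/7)x_{North}.
By symmetry x_{North} = x_{East}; substituting into the reaction function, (10/7)x_{East} = 1661/70 and x_{East} = 16.61.
Equilibrium price: P = 220.1 − 3·33.22 = 120.44.

120.44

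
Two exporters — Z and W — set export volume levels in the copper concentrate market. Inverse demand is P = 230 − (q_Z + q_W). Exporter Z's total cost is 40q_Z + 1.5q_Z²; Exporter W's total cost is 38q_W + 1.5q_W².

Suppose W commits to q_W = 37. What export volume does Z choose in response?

Exporter Z's profit: π = q_Z(230 − (q_Z + q_W)) − 40q_Z − 1.5q_Z².
∂π/∂q_Z = 190 − 5q_Z − q_W = 0, so q_Z = 38 − 0.2q_W.
At q_W = 37: q_Z = 38 − 0.2·37 = 30.6.

30.6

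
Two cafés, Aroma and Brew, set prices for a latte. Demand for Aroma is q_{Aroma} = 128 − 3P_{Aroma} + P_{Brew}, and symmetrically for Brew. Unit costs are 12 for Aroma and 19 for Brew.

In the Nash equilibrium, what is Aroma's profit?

Aroma's profit: π = (P_{Aroma} − 12)(128 − 3P_{Aroma} + P_{Brew}).
∂π/∂P_{Aroma} = 164 − 6P_{Aroma} + P_{Brew} = 0 ⇒ P_{Aroma} = 82/3 + (1/6)P_{Brew}.
Similarly P_{Brew} = 185/6 + (1/6)P_{Aroma}.
Plugging P_{Brew} into Aroma's best response: P_{Aroma} = 82/3 + (1/6)(185/6 + (1/6)P_{Aroma}) ⇒ (35/36)P_{Aroma} = 1169/36, so P_{Aroma} = 33.4.
Then P_{Brew} = 185/6 + (1/6)·33.4 = 36.4.
q_{Aroma} = 128 − 3·33.4 + 36.4 = 64.2.
Profit = (33.4 − 12)·64.2 = 1373.88.

1373.88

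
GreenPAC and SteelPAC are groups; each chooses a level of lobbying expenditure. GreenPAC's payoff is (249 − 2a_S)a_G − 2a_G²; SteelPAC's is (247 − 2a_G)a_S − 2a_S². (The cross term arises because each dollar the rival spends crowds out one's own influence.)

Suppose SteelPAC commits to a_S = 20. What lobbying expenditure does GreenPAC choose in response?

Expanding GreenPAC's payoff: 249a_G − 2a_Sa_G − 2a_G².
∂π/∂a_G = 249 − 2a_S − 4a_G = 0, so a_G = 62.25 − 0.5a_S.
At a_S = 20: a_G = 62.25 − 0.5·20 = 52.25.

52.25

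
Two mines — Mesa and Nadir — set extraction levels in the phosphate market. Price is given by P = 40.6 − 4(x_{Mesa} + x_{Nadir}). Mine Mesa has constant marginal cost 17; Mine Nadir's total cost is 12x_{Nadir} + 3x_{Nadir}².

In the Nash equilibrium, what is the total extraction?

3.65

Mine Mesa's profit: π = x_{Mesa}(40.6 − 4(x_{Mesa} + x_{Nadir})) − 17x_{Mesa}.
∂π/∂x_{Mesa} = 23.6 − 8x_{Mesa} − 4x_{Nadir} = 0, so x_{Mesa} = 2.95 − 0.5x_{Nadir}.
For Nadir: ∂π/∂x_{Nadir} = 28.6 − 14x_{Nadir} − 4x_{Mesa} = 0 ⇒ x_{Nadir} = 143/70 − (2/7)x_{Mesa}.
Solving the two reaction functions simultaneously: (1 − (−0.5)(−2/7))x_{Mesa} = 2.95 − 0.5·(143/70), so (6/7)x_{Mesa} = 27/14 and x_{Mesa} = 2.25.
Then x_{Nadir} = 143/70 − (2/7)·2.25 = 1.4.
Total extraction: 2.25 + 1.4 = 3.65.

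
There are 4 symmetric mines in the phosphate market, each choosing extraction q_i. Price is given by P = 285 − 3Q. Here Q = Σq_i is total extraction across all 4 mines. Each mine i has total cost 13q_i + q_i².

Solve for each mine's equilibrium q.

A representative mine's profit is π_i = q_i(285 − 3Q) − 13q_i − q_i², with Q = q_i + Σ_{j≠i} q_j.
First-order condition: 272 − 8q_i − 3Σ_{j≠i} q_j = 0.
In a symmetric equilibrium every mine chooses the same q, so Σ_{j≠i} q_j = 3q. The condition becomes 272 − 17q = 0, giving q = 272/17 = 16.

16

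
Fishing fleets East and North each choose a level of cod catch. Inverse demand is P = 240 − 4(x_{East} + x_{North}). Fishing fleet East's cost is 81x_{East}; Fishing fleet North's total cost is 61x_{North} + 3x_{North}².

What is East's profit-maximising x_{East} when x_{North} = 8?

15.875

Fishing fleet East's profit: π = x_{East}(240 − 4(x_{East} + x_{North})) − 81x_{East}.
∂π/∂x_{East} = 159 − 8x_{East} − 4x_{North} = 0, so x_{East} = 19.875 − 0.5x_{North}.
At x_{North} = 8: x_{East} = 19.875 − 0.5·8 = 15.875.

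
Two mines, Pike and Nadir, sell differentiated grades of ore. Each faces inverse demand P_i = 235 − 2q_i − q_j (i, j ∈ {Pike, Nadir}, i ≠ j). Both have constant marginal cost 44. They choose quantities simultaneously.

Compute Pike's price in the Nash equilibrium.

120.4

Mine Pike's profit: π = q_{Pike}(235 − 2q_{Pike} − q_{Nadir}) − 44q_{Pike}.
∂π/∂q_{Pike} = 191 − 4q_{Pike} − q_{Nadir} = 0 ⇒ q_{Pike} = 47.75 − 0.25q_{Nadir}.
By symmetry q_{Nadir} = q_{Pike}; substituting into the reaction function, 1.25q_{Pike} = 47.75 and q_{Pike} = 38.2.
P_{Pike} = 235 − 2·38.2 − 38.2 = 120.4.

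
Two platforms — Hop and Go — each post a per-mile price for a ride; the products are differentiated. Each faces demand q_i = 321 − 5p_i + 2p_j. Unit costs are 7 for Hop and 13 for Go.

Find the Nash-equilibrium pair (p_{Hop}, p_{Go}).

Hop's profit: π = (p_{Hop} − 7)(321 − 5p_{Hop} + 2p_{Go}).
∂π/∂p_{Hop} = 356 − 10p_{Hop} + 2p_{Go} = 0 ⇒ p_{Hop} = 35.6 + 0.2p_{Go}.
Similarly p_{Go} = 38.6 + 0.2p_{Hop}.
Solving the two reaction functions simultaneously: (1 − (0.2)(0.2))p_{Hop} = 35.6 + 0.2·38.6, so 0.96p_{Hop} = 43.32 and p_{Hop} = 45.125.
Then p_{Go} = 38.6 + 0.2·45.125 = 47.625.

45.125, 47.625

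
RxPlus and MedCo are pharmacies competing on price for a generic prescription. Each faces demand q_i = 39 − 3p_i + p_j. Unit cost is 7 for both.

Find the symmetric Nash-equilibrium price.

RxPlus's profit: π = (p_{RxPlus} − 7)(39 − 3p_{RxPlus} + p_{MedCo}).
∂π/∂p_{RxPlus} = 60 − 6p_{RxPlus} + p_{MedCo} = 0 ⇒ p_{RxPlus} = 10 + (1/6)p_{MedCo}.
The game is symmetric, so in equilibrium p_{MedCo} = p_{RxPlus}: the reaction function gives (5/6)p_{RxPlus} = 10, hence p_{RxPlus} = 12.

12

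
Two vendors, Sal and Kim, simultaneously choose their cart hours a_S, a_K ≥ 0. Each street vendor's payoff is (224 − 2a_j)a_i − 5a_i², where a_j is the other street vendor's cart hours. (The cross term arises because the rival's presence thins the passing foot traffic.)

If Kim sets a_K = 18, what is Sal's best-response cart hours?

18.8

Sal's payoff is (224 − 2a_K)a_S − 5a_S².
∂π/∂a_S = 224 − 2a_K − 10a_S = 0, so a_S = 22.4 − 0.2a_K.
At a_K = 18: a_S = 22.4 − 0.2·18 = 18.8.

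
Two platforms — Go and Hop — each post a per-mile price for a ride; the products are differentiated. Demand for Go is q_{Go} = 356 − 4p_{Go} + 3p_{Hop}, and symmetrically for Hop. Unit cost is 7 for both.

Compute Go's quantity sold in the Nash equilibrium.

Go's profit: π = (p_{Go} − 7)(356 − 4p_{Go} + 3p_{Hop}).
∂π/∂p_{Go} = 384 − 8p_{Go} + 3p_{Hop} = 0 ⇒ p_{Go} = 48 + 0.375p_{Hop}.
By symmetry p_{Hop} = p_{Go}; substituting into the reaction function, 0.625p_{Go} = 48 and p_{Go} = 76.8.
q_{Go} = 356 − 4·76.8 + 3·76.8 = 279.2.

279.2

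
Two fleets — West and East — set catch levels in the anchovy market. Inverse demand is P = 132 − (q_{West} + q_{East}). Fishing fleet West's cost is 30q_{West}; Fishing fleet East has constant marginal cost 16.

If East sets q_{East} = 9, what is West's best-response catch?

Fishing fleet West's profit: π = q_{West}(132 − (q_{West} + q_{East})) − 30q_{West}.
∂π/∂q_{West} = 102 − 2q_{West} − q_{East} = 0, so q_{West} = 51 − 0.5q_{East}.
At q_{East} = 9: q_{West} = 51 − 0.5·9 = 46.5.

46.5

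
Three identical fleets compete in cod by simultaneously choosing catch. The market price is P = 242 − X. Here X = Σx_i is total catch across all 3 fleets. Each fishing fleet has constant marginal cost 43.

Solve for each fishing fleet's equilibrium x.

A representative fishing fleet's profit is π_i = x_i(242 − X) − 43x_i, with X = x_i + Σ_{j≠i} x_j.
First-order condition: 199 − 2x_i − Σ_{j≠i} x_j = 0.
In a symmetric equilibrium every fishing fleet chooses the same x, so Σ_{j≠i} x_j = 2x. The condition becomes 199 − 4x = 0, giving x = 199/4 = 49.75.

49.75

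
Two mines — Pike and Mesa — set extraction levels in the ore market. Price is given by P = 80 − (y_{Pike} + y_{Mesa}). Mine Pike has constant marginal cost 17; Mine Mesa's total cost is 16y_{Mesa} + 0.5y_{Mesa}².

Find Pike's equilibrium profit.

Mine Pike's profit: π = y_{Pike}(80 − (y_{Pike} + y_{Mesa})) − 17y_{Pike}.
∂π/∂y_{Pike} = 63 − 2y_{Pike} − y_{Mesa} = 0, so y_{Pike} = 31.5 − 0.5y_{Mesa}.
For Mesa: ∂π/∂y_{Mesa} = 64 − 3y_{Mesa} − y_{Pike} = 0 ⇒ y_{Mesa} = 64/3 − (1/3)y_{Pike}.
Solving the two reaction functions simultaneously: (1 − (−0.5)(−1/3))y_{Pike} = 31.5 − 0.5·(64/3), so (5/6)y_{Pike} = 125/6 and y_{Pike} = 25.
Then y_{Mesa} = 64/3 − (1/3)·25 = 13.
Price P = 80 − 38 = 42.
Pike's profit: (42 − 17)·25 = 625.

625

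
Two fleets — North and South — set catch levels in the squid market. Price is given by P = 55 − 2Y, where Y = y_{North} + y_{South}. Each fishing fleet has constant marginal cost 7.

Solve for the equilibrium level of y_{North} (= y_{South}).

8

Fishing fleet North's profit: π = y_{North}(55 − 2(y_{North} + y_{South})) − 7y_{North}.
∂π/∂y_{North} = 48 − 4y_{North} − 2y_{South} = 0, so y_{North} = 12 − 0.5y_{South}.
The game is symmetric, so in equilibrium y_{South} = y_{North}: the reaction function gives 1.5y_{North} = 12, hence y_{North} = 8.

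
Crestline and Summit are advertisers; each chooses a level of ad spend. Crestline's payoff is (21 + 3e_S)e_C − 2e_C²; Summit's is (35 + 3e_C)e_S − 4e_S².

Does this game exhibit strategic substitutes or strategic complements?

strategic complements

Expanding Crestline's payoff: 21e_C + 3e_Se_C − 2e_C².
∂π/∂e_C = 21 + 3e_S − 4e_C = 0, so e_C = 5.25 + 0.75e_S.
The best-response slope de_C/de_S = 0.75 > 0: the reaction function is upward-sloping, so the choices are strategic complements.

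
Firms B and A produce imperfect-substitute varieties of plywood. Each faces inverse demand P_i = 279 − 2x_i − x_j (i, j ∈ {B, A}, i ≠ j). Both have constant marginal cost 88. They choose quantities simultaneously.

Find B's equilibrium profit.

Firm B's profit: π = x_B(279 − 2x_B − x_A) − 88x_B.
∂π/∂x_B = 191 − 4x_B − x_A = 0 ⇒ x_B = 47.75 − 0.25x_A.
Setting x_B = x_A in the reaction function: x_B = 47.75 − 0.25x_B, so x_B = 47.75 / 1.25 = 38.2.
P_B = 279 − 2·38.2 − 38.2 = 164.4.
Profit = (164.4 − 88)·38.2 = 2918.48.

2918.48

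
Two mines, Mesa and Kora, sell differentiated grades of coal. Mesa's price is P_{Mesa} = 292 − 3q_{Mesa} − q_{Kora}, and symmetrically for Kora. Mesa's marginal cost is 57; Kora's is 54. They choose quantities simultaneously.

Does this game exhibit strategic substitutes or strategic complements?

strategic substitutes

Mine Mesa's profit: π = q_{Mesa}(292 − 3q_{Mesa} − q_{Kora}) − 57q_{Mesa}.
∂π/∂q_{Mesa} = 235 − 6q_{Mesa} − q_{Kora} = 0 ⇒ q_{Mesa} = 235/6 − (1/6)q_{Kora}.
The best-response slope dq_{Mesa}/dq_{Kora} = −1/6 < 0: the reaction function is downward-sloping, so the choices are strategic substitutes.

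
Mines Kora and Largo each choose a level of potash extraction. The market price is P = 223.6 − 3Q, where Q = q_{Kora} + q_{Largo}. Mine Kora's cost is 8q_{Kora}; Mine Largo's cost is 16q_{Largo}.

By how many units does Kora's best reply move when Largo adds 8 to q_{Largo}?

Mine Kora's profit: π = q_{Kora}(223.6 − 3(q_{Kora} + q_{Largo})) − 8q_{Kora}.
∂π/∂q_{Kora} = 215.6 − 6q_{Kora} − 3q_{Largo} = 0, so q_{Kora} = 539/15 − 0.5q_{Largo}.
The reaction-function slope is −0.5, so an 8-unit rise in q_{Largo} moves q_{Kora} by −0.5 × 8 = −4. Kora's best response falls — the actions are strategic substitutes.

-4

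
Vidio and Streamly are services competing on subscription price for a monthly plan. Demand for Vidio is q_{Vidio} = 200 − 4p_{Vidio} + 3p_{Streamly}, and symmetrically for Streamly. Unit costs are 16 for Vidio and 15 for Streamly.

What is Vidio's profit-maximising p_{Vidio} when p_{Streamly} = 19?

Vidio's profit: π = (p_{Vidio} − 16)(200 − 4p_{Vidio} + 3p_{Streamly}).
∂π/∂p_{Vidio} = 264 − 8p_{Vidio} + 3p_{Streamly} = 0 ⇒ p_{Vidio} = 33 + 0.375p_{Streamly}.
At p_{Streamly} = 19: p_{Vidio} = 33 + 0.375·19 = 40.125.

40.125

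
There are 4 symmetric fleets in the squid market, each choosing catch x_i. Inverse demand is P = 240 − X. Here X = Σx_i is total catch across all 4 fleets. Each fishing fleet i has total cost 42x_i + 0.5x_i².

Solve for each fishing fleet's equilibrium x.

33

A representative fishing fleet's profit is π_i = x_i(240 − X) − 42x_i − 0.5x_i², with X = x_i + Σ_{j≠i} x_j.
First-order condition: 198 − 3x_i − Σ_{j≠i} x_j = 0.
With identical fishing fleets, set every x_j = x: then 198 − 3x − 3x = 0, i.e. x = 198/6 = 33.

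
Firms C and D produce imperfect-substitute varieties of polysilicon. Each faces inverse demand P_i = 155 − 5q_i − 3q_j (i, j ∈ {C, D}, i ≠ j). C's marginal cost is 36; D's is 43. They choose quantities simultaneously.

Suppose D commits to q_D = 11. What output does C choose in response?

Firm C's profit: π = q_C(155 − 5q_C − 3q_D) − 36q_C.
∂π/∂q_C = 119 − 10q_C − 3q_D = 0 ⇒ q_C = 11.9 − 0.3q_D.
At q_D = 11: q_C = 11.9 − 0.3·11 = 8.6.

8.6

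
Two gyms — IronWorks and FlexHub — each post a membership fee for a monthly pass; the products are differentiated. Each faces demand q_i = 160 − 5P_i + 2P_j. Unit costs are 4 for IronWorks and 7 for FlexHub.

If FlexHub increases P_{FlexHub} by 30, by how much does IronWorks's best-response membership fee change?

IronWorks's profit: π = (P_{IronWorks} − 4)(160 − 5P_{IronWorks} + 2P_{FlexHub}).
∂π/∂P_{IronWorks} = 180 − 10P_{IronWorks} + 2P_{FlexHub} = 0 ⇒ P_{IronWorks} = 18 + 0.2P_{FlexHub}.
The reaction-function slope is 0.2, so a 30-unit rise in P_{FlexHub} moves P_{IronWorks} by 0.2 × 30 = 6. IronWorks's best response rises — the actions are strategic complements.

6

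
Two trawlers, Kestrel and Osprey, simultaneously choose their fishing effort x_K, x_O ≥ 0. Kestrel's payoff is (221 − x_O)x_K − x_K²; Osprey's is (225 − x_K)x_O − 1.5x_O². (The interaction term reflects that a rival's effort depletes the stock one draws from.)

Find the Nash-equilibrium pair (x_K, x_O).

Expanding Kestrel's payoff: 221x_K − x_Ox_K − x_K².
∂π/∂x_K = 221 − x_O − 2x_K = 0, so x_K = 110.5 − 0.5x_O.
Likewise for Osprey: x_O = 75 − (1/3)x_K.
Plugging x_O into Kestrel's best response: x_K = 110.5 − 0.5(75 − (1/3)x_K) ⇒ (5/6)x_K = 73, so x_K = 87.6.
Then x_O = 75 − (1/3)·87.6 = 45.8.

87.6, 45.8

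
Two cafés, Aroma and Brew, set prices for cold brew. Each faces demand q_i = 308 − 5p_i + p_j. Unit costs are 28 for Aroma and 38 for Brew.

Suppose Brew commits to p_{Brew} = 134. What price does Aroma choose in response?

Aroma's profit: π = (p_{Aroma} − 28)(308 − 5p_{Aroma} + p_{Brew}).
∂π/∂p_{Aroma} = 448 − 10p_{Aroma} + p_{Brew} = 0 ⇒ p_{Aroma} = 44.8 + 0.1p_{Brew}.
At p_{Brew} = 134: p_{Aroma} = 44.8 + 0.1·134 = 58.2.

58.2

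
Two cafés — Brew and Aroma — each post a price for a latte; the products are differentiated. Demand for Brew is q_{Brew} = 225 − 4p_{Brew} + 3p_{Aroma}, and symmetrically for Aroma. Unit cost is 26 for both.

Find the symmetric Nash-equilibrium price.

65.8

Brew's profit: π = (p_{Brew} − 26)(225 − 4p_{Brew} + 3p_{Aroma}).
∂π/∂p_{Brew} = 329 − 8p_{Brew} + 3p_{Aroma} = 0 ⇒ p_{Brew} = 41.125 + 0.375p_{Aroma}.
By symmetry p_{Aroma} = p_{Brew}; substituting into the reaction function, 0.625p_{Brew} = 41.125 and p_{Brew} = 65.8.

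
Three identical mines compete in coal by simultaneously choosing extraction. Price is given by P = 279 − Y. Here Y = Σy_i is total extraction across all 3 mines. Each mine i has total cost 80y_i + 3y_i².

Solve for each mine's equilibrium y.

19.9

A representative mine's profit is π_i = y_i(279 − Y) − 80y_i − 3y_i², with Y = y_i + Σ_{j≠i} y_j.
First-order condition: 199 − 8y_i − Σ_{j≠i} y_j = 0.
Imposing symmetry (y_j = y for all j) turns Σ_{j≠i} y_j into 2y, so 199 = 10y and y = 19.9.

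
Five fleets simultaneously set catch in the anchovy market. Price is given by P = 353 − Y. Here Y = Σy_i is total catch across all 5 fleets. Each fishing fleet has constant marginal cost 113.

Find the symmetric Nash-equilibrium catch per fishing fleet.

A representative fishing fleet's profit is π_i = y_i(353 − Y) − 113y_i, with Y = y_i + Σ_{j≠i} y_j.
First-order condition: 240 − 2y_i − Σ_{j≠i} y_j = 0.
Imposing symmetry (y_j = y for all j) turns Σ_{j≠i} y_j into 4y, so 240 = 6y and y = 40.

40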